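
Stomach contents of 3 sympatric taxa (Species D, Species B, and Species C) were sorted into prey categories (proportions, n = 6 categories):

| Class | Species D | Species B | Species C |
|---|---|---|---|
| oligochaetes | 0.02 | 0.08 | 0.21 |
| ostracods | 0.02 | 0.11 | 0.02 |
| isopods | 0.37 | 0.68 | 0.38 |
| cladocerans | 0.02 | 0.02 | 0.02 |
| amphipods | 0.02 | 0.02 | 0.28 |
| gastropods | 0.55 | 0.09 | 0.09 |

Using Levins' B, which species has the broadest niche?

Σp_Dᵢ² = 0.02² + 0.02² + 0.37² + 0.02² + 0.02² + 0.55² = 0.0004 + 0.0004 + 0.1369 + 0.0004 + 0.0004 + 0.3025 = 0.4410
B_D = 1 / 0.4410 = 2.2676
Σp_Bᵢ² = 0.08² + 0.11² + 0.68² + 0.02² + 0.02² + 0.09² = 0.0064 + 0.0121 + 0.4624 + 0.0004 + 0.0004 + 0.0081 = 0.4898
B_B = 1 / 0.4898 = 2.0416
Σp_Cᵢ² = 0.21² + 0.02² + 0.38² + 0.02² + 0.28² + 0.09² = 0.0441 + 0.0004 + 0.1444 + 0.0004 + 0.0784 + 0.0081 = 0.2758
B_C = 1 / 0.2758 = 3.6258
Highest B → broadest niche (most generalist): Species C (B = 3.63).

Species C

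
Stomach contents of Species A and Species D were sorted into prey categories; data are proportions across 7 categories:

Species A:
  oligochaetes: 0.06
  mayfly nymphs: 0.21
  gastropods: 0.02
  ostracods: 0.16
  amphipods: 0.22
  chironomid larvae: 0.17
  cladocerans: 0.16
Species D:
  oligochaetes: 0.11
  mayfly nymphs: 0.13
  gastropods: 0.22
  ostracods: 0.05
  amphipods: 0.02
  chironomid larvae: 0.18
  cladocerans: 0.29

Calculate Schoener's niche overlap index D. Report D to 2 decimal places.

0.61

Σ|p₁ᵢ − p₂ᵢ| = 0.05 + 0.08 + 0.20 + 0.11 + 0.20 + 0.01 + 0.13 = 0.78
D = 1 − ½ × 0.78 = 1 − 0.390 = 0.6100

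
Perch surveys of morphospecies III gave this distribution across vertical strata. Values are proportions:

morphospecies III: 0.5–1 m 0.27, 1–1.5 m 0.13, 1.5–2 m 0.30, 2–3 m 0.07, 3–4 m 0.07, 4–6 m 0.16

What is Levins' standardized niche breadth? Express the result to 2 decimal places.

Σpᵢ² = 0.27² + 0.13² + 0.30² + 0.07² + 0.07² + 0.16² = 0.0729 + 0.0169 + 0.0900 + 0.0049 + 0.0049 + 0.0256 = 0.2152
B = 1 / 0.2152 = 4.6468
Bₛ = (B − 1)/(n − 1) = (4.6468 − 1)/(6 − 1) = 3.6468/5 = 0.7294

0.73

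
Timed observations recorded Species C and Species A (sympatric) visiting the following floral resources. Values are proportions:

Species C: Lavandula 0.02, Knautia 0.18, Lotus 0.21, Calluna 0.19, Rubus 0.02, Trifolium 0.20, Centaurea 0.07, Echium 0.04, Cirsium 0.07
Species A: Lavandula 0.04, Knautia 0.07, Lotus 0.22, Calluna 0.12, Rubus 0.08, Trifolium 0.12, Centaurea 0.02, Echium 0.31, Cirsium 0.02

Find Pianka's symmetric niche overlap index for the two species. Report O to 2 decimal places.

Σ p₁ᵢp₂ᵢ = 0.0008 + 0.0126 + 0.0462 + 0.0228 + 0.0016 + 0.0240 + 0.0014 + 0.0124 + 0.0014 = 0.1232
Σp_1ᵢ² = 0.02² + 0.18² + 0.21² + 0.19² + 0.02² + 0.20² + 0.07² + 0.04² + 0.07² = 0.0004 + 0.0324 + 0.0441 + 0.0361 + 0.0004 + 0.0400 + 0.0049 + 0.0016 + 0.0049 = 0.1648
Σp_2ᵢ² = 0.04² + 0.07² + 0.22² + 0.12² + 0.08² + 0.12² + 0.02² + 0.31² + 0.02² = 0.0016 + 0.0049 + 0.0484 + 0.0144 + 0.0064 + 0.0144 + 0.0004 + 0.0961 + 0.0004 = 0.1870
O = 0.1232 / √(0.1648 × 0.1870) = 0.1232 / 0.17555 = 0.7018

0.70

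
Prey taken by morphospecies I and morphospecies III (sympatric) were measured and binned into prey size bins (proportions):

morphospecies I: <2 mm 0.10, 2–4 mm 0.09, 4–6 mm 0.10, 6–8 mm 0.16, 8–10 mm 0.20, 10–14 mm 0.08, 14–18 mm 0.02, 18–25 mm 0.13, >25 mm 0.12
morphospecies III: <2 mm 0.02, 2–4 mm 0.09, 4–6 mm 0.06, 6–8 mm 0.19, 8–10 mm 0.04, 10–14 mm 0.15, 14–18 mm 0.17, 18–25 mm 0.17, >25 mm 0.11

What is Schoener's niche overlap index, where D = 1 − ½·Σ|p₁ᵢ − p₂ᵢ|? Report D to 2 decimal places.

0.71

Σ|p₁ᵢ − p₂ᵢ| = 0.08 + 0.00 + 0.04 + 0.03 + 0.16 + 0.07 + 0.15 + 0.04 + 0.01 = 0.58
D = 1 − ½ × 0.58 = 1 − 0.290 = 0.7100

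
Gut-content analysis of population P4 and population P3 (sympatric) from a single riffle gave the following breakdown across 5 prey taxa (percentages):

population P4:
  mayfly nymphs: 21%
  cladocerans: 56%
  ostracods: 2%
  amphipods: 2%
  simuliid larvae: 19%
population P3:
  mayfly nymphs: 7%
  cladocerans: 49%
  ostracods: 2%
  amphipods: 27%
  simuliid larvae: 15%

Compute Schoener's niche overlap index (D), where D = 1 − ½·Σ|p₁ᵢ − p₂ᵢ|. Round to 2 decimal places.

Convert percentages to proportions (divide by 100).
Σ|p₁ᵢ − p₂ᵢ| = 0.14 + 0.07 + 0.00 + 0.25 + 0.04 = 0.50
D = 1 − ½ × 0.50 = 1 − 0.250 = 0.7500

0.75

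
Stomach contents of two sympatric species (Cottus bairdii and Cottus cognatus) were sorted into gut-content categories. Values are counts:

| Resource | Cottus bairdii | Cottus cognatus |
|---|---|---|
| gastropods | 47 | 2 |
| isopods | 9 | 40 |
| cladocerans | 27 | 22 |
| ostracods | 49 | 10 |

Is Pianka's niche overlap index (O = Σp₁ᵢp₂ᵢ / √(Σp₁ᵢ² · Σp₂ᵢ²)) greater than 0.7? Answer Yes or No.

No

Proportions for Cottus bairdii (n=132): 47/132=0.3561, 9/132=0.0682, 27/132=0.2045, 49/132=0.3712
Proportions for Cottus cognatus (n=74): 2/74=0.0270, 40/74=0.5405, 22/74=0.2973, 10/74=0.1351
Σ p₁ᵢp₂ᵢ = 0.009615 + 0.036862 + 0.060798 + 0.050149 = 0.157424
Σp_1ᵢ² = 0.3561² + 0.0682² + 0.2045² + 0.3712² = 0.126807 + 0.004651 + 0.041820 + 0.137789 = 0.311067
Σp_2ᵢ² = 0.0270² + 0.5405² + 0.2973² + 0.1351² = 0.000729 + 0.292140 + 0.088387 + 0.018252 = 0.399508
O = 0.157424 / √(0.311067 × 0.399508) = 0.157424 / 0.3525248 = 0.4466
O = 0.4466 < 0.7 → No.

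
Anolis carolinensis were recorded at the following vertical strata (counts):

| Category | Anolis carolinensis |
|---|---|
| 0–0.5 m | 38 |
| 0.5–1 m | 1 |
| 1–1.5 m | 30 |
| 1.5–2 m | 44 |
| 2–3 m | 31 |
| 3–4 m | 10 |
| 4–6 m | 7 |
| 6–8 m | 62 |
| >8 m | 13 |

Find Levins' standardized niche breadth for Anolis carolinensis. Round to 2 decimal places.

0.62

Proportions for Anolis carolinensis (n=236): 38/236=0.1610, 1/236=0.0042, 30/236=0.1271, 44/236=0.1864, 31/236=0.1314, 10/236=0.0424, 7/236=0.0297, 62/236=0.2627, 13/236=0.0551
Σpᵢ² = 0.1610² + 0.0042² + 0.1271² + 0.1864² + 0.1314² + 0.0424² + 0.0297² + 0.2627² + 0.0551² = 0.025921 + 0.000018 + 0.016154 + 0.034745 + 0.017266 + 0.001798 + 0.000882 + 0.069011 + 0.003036 = 0.168831
B = 1 / 0.168831 = 5.9231
Bₛ = (B − 1)/(n − 1) = (5.9231 − 1)/(9 − 1) = 4.9231/8 = 0.6154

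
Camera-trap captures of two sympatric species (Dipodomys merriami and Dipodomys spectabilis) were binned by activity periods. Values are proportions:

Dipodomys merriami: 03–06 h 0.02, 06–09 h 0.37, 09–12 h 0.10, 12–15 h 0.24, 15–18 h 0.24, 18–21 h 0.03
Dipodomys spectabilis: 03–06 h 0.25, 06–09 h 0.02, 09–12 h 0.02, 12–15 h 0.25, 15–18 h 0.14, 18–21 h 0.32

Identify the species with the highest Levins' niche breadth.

Dipodomys spectabilis

Σp_merrᵢ² = 0.02² + 0.37² + 0.10² + 0.24² + 0.24² + 0.03² = 0.0004 + 0.1369 + 0.0100 + 0.0576 + 0.0576 + 0.0009 = 0.2634
B_merr = 1 / 0.2634 = 3.7965
Σp_specᵢ² = 0.25² + 0.02² + 0.02² + 0.25² + 0.14² + 0.32² = 0.0625 + 0.0004 + 0.0004 + 0.0625 + 0.0196 + 0.1024 = 0.2478
B_spec = 1 / 0.2478 = 4.0355
Highest B → broadest niche (most generalist): Dipodomys spectabilis (B = 4.04).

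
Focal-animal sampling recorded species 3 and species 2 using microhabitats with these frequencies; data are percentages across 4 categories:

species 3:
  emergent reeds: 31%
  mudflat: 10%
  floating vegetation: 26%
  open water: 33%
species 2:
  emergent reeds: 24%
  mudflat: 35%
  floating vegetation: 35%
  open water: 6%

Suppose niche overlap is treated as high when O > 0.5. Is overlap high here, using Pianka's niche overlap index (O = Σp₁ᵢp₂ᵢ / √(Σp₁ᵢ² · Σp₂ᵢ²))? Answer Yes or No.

Convert percentages to proportions (divide by 100).
Σ p₁ᵢp₂ᵢ = 0.0744 + 0.0350 + 0.0910 + 0.0198 = 0.2202
Σp_1ᵢ² = 0.31² + 0.10² + 0.26² + 0.33² = 0.0961 + 0.0100 + 0.0676 + 0.1089 = 0.2826
Σp_2ᵢ² = 0.24² + 0.35² + 0.35² + 0.06² = 0.0576 + 0.1225 + 0.1225 + 0.0036 = 0.3062
O = 0.2202 / √(0.2826 × 0.3062) = 0.2202 / 0.29416 = 0.7486
O = 0.7486 > 0.5 → Yes.

Yes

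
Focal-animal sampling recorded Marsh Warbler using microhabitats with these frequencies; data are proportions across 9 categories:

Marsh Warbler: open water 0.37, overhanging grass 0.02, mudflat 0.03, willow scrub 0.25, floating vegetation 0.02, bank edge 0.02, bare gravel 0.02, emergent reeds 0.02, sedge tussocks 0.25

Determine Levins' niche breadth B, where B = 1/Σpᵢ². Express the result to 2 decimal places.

Σpᵢ² = 0.37² + 0.02² + 0.03² + 0.25² + 0.02² + 0.02² + 0.02² + 0.02² + 0.25² = 0.1369 + 0.0004 + 0.0009 + 0.0625 + 0.0004 + 0.0004 + 0.0004 + 0.0004 + 0.0625 = 0.2648
B = 1 / 0.2648 = 3.7764

3.78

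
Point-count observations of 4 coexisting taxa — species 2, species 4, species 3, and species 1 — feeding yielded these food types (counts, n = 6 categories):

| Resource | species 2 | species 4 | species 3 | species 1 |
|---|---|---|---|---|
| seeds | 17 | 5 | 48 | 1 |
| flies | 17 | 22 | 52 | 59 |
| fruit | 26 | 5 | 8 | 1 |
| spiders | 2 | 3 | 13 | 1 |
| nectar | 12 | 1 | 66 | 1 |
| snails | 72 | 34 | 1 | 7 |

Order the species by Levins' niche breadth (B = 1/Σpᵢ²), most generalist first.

Proportions for species 2 (n=146): 17/146=0.1164, 17/146=0.1164, 26/146=0.1781, 2/146=0.0137, 12/146=0.0822, 72/146=0.4932
Proportions for species 4 (n=70): 5/70=0.0714, 22/70=0.3143, 5/70=0.0714, 3/70=0.0429, 1/70=0.0143, 34/70=0.4857
Proportions for species 3 (n=188): 48/188=0.2553, 52/188=0.2766, 8/188=0.0426, 13/188=0.0691, 66/188=0.3511, 1/188=0.0053
Proportions for species 1 (n=70): 1/70=0.0143, 59/70=0.8429, 1/70=0.0143, 1/70=0.0143, 1/70=0.0143, 7/70=0.1000
Σp_2ᵢ² = 0.1164² + 0.1164² + 0.1781² + 0.0137² + 0.0822² + 0.4932² = 0.013549 + 0.013549 + 0.031720 + 0.000188 + 0.006757 + 0.243246 = 0.309009
B_2 = 1 / 0.309009 = 3.2362
Σp_4ᵢ² = 0.0714² + 0.3143² + 0.0714² + 0.0429² + 0.0143² + 0.4857² = 0.005098 + 0.098784 + 0.005098 + 0.001840 + 0.000204 + 0.235904 = 0.346928
B_4 = 1 / 0.346928 = 2.8824
Σp_3ᵢ² = 0.2553² + 0.2766² + 0.0426² + 0.0691² + 0.3511² + 0.0053² = 0.065178 + 0.076508 + 0.001815 + 0.004775 + 0.123271 + 0.000028 = 0.271575
B_3 = 1 / 0.271575 = 3.6822
Σp_1ᵢ² = 0.0143² + 0.8429² + 0.0143² + 0.0143² + 0.0143² + 0.1000² = 0.000204 + 0.710480 + 0.000204 + 0.000204 + 0.000204 + 0.010000 = 0.721296
B_1 = 1 / 0.721296 = 1.3864
Ranking by B (broadest → narrowest): species 3 (3.68) > species 2 (3.24) > species 4 (2.88) > species 1 (1.39)

species 3 > species 2 > species 4 > species 1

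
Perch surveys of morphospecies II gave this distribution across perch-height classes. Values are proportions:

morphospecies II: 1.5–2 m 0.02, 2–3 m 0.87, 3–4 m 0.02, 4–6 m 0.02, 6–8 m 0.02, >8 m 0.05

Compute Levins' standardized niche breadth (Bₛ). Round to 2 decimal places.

0.06

Σpᵢ² = 0.02² + 0.87² + 0.02² + 0.02² + 0.02² + 0.05² = 0.0004 + 0.7569 + 0.0004 + 0.0004 + 0.0004 + 0.0025 = 0.7610
B = 1 / 0.7610 = 1.3141
Bₛ = (B − 1)/(n − 1) = (1.3141 − 1)/(6 − 1) = 0.3141/5 = 0.0628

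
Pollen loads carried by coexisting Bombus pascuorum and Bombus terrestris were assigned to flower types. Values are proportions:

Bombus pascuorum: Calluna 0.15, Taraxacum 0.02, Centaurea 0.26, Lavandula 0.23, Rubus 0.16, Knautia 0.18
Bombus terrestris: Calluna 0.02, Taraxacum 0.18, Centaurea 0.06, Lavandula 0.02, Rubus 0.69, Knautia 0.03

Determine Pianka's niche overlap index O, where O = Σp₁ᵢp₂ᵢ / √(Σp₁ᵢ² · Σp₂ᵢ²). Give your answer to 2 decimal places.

Σ p₁ᵢp₂ᵢ = 0.0030 + 0.0036 + 0.0156 + 0.0046 + 0.1104 + 0.0054 = 0.1426
Σp_1ᵢ² = 0.15² + 0.02² + 0.26² + 0.23² + 0.16² + 0.18² = 0.0225 + 0.0004 + 0.0676 + 0.0529 + 0.0256 + 0.0324 = 0.2014
Σp_2ᵢ² = 0.02² + 0.18² + 0.06² + 0.02² + 0.69² + 0.03² = 0.0004 + 0.0324 + 0.0036 + 0.0004 + 0.4761 + 0.0009 = 0.5138
O = 0.1426 / √(0.2014 × 0.5138) = 0.1426 / 0.32168 = 0.4433

0.44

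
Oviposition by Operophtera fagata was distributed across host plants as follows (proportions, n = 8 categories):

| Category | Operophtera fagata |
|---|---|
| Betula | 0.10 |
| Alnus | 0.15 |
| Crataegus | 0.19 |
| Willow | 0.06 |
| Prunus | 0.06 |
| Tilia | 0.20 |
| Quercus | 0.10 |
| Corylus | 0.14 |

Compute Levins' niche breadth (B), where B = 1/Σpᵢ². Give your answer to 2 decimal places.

Σpᵢ² = 0.10² + 0.15² + 0.19² + 0.06² + 0.06² + 0.20² + 0.10² + 0.14² = 0.0100 + 0.0225 + 0.0361 + 0.0036 + 0.0036 + 0.0400 + 0.0100 + 0.0196 = 0.1454
B = 1 / 0.1454 = 6.8776

6.88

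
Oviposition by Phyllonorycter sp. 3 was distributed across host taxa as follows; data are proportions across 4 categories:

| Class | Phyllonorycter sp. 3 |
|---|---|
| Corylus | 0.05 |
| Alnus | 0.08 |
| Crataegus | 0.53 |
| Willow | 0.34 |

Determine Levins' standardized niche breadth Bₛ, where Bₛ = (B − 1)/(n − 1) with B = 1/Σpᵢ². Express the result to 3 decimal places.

0.489

Σpᵢ² = 0.05² + 0.08² + 0.53² + 0.34² = 0.0025 + 0.0064 + 0.2809 + 0.1156 = 0.4054
B = 1 / 0.4054 = 2.46670
Bₛ = (B − 1)/(n − 1) = (2.46670 − 1)/(4 − 1) = 1.46670/3 = 0.48890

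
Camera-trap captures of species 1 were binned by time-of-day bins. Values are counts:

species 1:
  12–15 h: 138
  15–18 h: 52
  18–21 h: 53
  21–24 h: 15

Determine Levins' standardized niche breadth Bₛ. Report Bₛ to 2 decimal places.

Proportions for species 1 (n=258): 138/258=0.5349, 52/258=0.2016, 53/258=0.2054, 15/258=0.0581
Σpᵢ² = 0.5349² + 0.2016² + 0.2054² + 0.0581² = 0.286118 + 0.040643 + 0.042189 + 0.003376 = 0.372326
B = 1 / 0.372326 = 2.6858
Bₛ = (B − 1)/(n − 1) = (2.6858 − 1)/(4 − 1) = 1.6858/3 = 0.5619

0.56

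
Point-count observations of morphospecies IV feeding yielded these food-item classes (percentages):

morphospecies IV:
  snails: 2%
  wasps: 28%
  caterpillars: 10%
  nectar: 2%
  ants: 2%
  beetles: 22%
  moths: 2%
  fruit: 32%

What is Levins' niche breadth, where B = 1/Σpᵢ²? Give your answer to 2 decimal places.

Convert percentages to proportions (divide by 100).
Σpᵢ² = 0.02² + 0.28² + 0.10² + 0.02² + 0.02² + 0.22² + 0.02² + 0.32² = 0.0004 + 0.0784 + 0.0100 + 0.0004 + 0.0004 + 0.0484 + 0.0004 + 0.1024 = 0.2408
B = 1 / 0.2408 = 4.1528

4.15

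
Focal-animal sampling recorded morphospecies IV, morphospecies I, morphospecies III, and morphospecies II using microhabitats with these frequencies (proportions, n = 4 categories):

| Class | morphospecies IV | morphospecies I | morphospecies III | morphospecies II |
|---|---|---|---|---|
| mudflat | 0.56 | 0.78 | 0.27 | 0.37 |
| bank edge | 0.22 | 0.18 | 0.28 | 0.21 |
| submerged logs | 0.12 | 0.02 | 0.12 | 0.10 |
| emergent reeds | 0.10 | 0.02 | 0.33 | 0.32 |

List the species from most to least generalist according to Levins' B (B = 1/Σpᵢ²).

Σp_IVᵢ² = 0.56² + 0.22² + 0.12² + 0.10² = 0.3136 + 0.0484 + 0.0144 + 0.0100 = 0.3864
B_IV = 1 / 0.3864 = 2.5880
Σp_Iᵢ² = 0.78² + 0.18² + 0.02² + 0.02² = 0.6084 + 0.0324 + 0.0004 + 0.0004 = 0.6416
B_I = 1 / 0.6416 = 1.5586
Σp_IIIᵢ² = 0.27² + 0.28² + 0.12² + 0.33² = 0.0729 + 0.0784 + 0.0144 + 0.1089 = 0.2746
B_III = 1 / 0.2746 = 3.6417
Σp_IIᵢ² = 0.37² + 0.21² + 0.10² + 0.32² = 0.1369 + 0.0441 + 0.0100 + 0.1024 = 0.2934
B_II = 1 / 0.2934 = 3.4083
Ranking by B (broadest → narrowest): morphospecies III (3.64) > morphospecies II (3.41) > morphospecies IV (2.59) > morphospecies I (1.56)

morphospecies III > morphospecies II > morphospecies IV > morphospecies I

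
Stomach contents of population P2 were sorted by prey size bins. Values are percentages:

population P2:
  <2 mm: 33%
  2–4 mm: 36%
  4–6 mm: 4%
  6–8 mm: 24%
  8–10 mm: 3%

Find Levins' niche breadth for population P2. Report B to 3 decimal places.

3.349

Convert percentages to proportions (divide by 100).
Σpᵢ² = 0.33² + 0.36² + 0.04² + 0.24² + 0.03² = 0.1089 + 0.1296 + 0.0016 + 0.0576 + 0.0009 = 0.2986
B = 1 / 0.2986 = 3.34896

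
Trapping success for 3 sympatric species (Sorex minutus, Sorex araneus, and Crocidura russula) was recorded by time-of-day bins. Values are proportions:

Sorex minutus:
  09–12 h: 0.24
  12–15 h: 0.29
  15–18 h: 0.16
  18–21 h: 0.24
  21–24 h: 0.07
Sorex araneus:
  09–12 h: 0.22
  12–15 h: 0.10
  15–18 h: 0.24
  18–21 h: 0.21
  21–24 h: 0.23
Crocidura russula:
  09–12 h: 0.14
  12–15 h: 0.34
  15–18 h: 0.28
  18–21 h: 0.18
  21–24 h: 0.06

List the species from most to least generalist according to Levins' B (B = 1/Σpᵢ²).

Sorex araneus > Sorex minutus > Crocidura russula

Σp_minuᵢ² = 0.24² + 0.29² + 0.16² + 0.24² + 0.07² = 0.0576 + 0.0841 + 0.0256 + 0.0576 + 0.0049 = 0.2298
B_minu = 1 / 0.2298 = 4.3516
Σp_aranᵢ² = 0.22² + 0.10² + 0.24² + 0.21² + 0.23² = 0.0484 + 0.0100 + 0.0576 + 0.0441 + 0.0529 = 0.2130
B_aran = 1 / 0.2130 = 4.6948
Σp_russᵢ² = 0.14² + 0.34² + 0.28² + 0.18² + 0.06² = 0.0196 + 0.1156 + 0.0784 + 0.0324 + 0.0036 = 0.2496
B_russ = 1 / 0.2496 = 4.0064
Ranking by B (broadest → narrowest): Sorex araneus (4.69) > Sorex minutus (4.35) > Crocidura russula (4.01)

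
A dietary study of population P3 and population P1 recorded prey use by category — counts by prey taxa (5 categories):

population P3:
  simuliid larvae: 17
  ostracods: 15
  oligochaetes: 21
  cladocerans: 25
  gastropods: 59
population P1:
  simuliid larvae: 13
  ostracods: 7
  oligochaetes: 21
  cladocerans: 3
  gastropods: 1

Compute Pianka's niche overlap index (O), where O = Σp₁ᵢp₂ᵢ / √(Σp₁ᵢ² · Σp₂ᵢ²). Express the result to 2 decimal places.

0.49

Proportions for population P3 (n=137): 17/137=0.1241, 15/137=0.1095, 21/137=0.1533, 25/137=0.1825, 59/137=0.4307
Proportions for population P1 (n=45): 13/45=0.2889, 7/45=0.1556, 21/45=0.4667, 3/45=0.0667, 1/45=0.0222
Σ p₁ᵢp₂ᵢ = 0.035852 + 0.017038 + 0.071545 + 0.012173 + 0.009562 = 0.146170
Σp_1ᵢ² = 0.1241² + 0.1095² + 0.1533² + 0.1825² + 0.4307² = 0.015401 + 0.011990 + 0.023501 + 0.033306 + 0.185502 = 0.269700
Σp_2ᵢ² = 0.2889² + 0.1556² + 0.4667² + 0.0667² + 0.0222² = 0.083463 + 0.024211 + 0.217809 + 0.004449 + 0.000493 = 0.330425
O = 0.146170 / √(0.269700 × 0.330425) = 0.146170 / 0.2985224 = 0.4896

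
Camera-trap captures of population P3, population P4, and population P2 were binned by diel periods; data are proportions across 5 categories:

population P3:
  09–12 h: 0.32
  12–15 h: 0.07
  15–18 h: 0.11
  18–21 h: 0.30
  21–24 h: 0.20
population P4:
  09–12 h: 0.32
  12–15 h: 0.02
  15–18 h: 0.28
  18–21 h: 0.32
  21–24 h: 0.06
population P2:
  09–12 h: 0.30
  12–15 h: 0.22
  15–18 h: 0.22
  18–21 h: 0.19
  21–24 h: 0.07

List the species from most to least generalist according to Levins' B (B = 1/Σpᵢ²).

Σp_P3ᵢ² = 0.32² + 0.07² + 0.11² + 0.30² + 0.20² = 0.1024 + 0.0049 + 0.0121 + 0.0900 + 0.0400 = 0.2494
B_P3 = 1 / 0.2494 = 4.0096
Σp_P4ᵢ² = 0.32² + 0.02² + 0.28² + 0.32² + 0.06² = 0.1024 + 0.0004 + 0.0784 + 0.1024 + 0.0036 = 0.2872
B_P4 = 1 / 0.2872 = 3.4819
Σp_P2ᵢ² = 0.30² + 0.22² + 0.22² + 0.19² + 0.07² = 0.0900 + 0.0484 + 0.0484 + 0.0361 + 0.0049 = 0.2278
B_P2 = 1 / 0.2278 = 4.3898
Ranking by B (broadest → narrowest): population P2 (4.39) > population P3 (4.01) > population P4 (3.48)

population P2 > population P3 > population P4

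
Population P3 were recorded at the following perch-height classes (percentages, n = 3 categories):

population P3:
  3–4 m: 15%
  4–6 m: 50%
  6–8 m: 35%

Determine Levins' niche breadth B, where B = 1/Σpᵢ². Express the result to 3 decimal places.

2.532

Convert percentages to proportions (divide by 100).
Σpᵢ² = 0.15² + 0.50² + 0.35² = 0.0225 + 0.2500 + 0.1225 = 0.3950
B = 1 / 0.3950 = 2.53165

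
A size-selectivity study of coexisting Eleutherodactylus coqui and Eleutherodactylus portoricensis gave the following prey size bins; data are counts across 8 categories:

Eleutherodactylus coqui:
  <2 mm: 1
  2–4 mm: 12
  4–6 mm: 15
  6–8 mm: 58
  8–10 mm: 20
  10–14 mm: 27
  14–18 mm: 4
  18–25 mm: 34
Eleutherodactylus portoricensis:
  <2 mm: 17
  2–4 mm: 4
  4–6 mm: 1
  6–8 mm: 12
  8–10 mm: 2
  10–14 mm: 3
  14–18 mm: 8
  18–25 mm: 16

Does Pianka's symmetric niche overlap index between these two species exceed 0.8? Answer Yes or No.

No

Proportions for Eleutherodactylus coqui (n=171): 1/171=0.0058, 12/171=0.0702, 15/171=0.0877, 58/171=0.3392, 20/171=0.1170, 27/171=0.1579, 4/171=0.0234, 34/171=0.1988
Proportions for Eleutherodactylus portoricensis (n=63): 17/63=0.2698, 4/63=0.0635, 1/63=0.0159, 12/63=0.1905, 2/63=0.0317, 3/63=0.0476, 8/63=0.1270, 16/63=0.2540
Σ p₁ᵢp₂ᵢ = 0.001565 + 0.004458 + 0.001394 + 0.064618 + 0.003709 + 0.007516 + 0.002972 + 0.050495 = 0.136727
Σp_1ᵢ² = 0.0058² + 0.0702² + 0.0877² + 0.3392² + 0.1170² + 0.1579² + 0.0234² + 0.1988² = 0.000034 + 0.004928 + 0.007691 + 0.115057 + 0.013689 + 0.024932 + 0.000548 + 0.039521 = 0.206400
Σp_2ᵢ² = 0.2698² + 0.0635² + 0.0159² + 0.1905² + 0.0317² + 0.0476² + 0.1270² + 0.2540² = 0.072792 + 0.004032 + 0.000253 + 0.036290 + 0.001005 + 0.002266 + 0.016129 + 0.064516 = 0.197283
O = 0.136727 / √(0.206400 × 0.197283) = 0.136727 / 0.2017900 = 0.6776
O = 0.6776 < 0.8 → No.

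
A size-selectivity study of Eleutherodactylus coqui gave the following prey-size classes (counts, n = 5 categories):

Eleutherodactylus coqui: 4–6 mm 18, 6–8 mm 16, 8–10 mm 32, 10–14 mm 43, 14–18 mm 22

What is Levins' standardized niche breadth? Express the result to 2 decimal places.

Proportions for Eleutherodactylus coqui (n=131): 18/131=0.1374, 16/131=0.1221, 32/131=0.2443, 43/131=0.3282, 22/131=0.1679
Σpᵢ² = 0.1374² + 0.1221² + 0.2443² + 0.3282² + 0.1679² = 0.018879 + 0.014908 + 0.059682 + 0.107715 + 0.028190 = 0.229374
B = 1 / 0.229374 = 4.3597
Bₛ = (B − 1)/(n − 1) = (4.3597 − 1)/(5 − 1) = 3.3597/4 = 0.8399

0.84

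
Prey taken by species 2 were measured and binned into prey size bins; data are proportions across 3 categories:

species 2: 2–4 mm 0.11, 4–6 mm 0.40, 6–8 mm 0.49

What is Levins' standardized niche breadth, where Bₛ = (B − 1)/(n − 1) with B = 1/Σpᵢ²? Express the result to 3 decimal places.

0.713

Σpᵢ² = 0.11² + 0.40² + 0.49² = 0.0121 + 0.1600 + 0.2401 = 0.4122
B = 1 / 0.4122 = 2.42601
Bₛ = (B − 1)/(n − 1) = (2.42601 − 1)/(3 − 1) = 1.42601/2 = 0.71301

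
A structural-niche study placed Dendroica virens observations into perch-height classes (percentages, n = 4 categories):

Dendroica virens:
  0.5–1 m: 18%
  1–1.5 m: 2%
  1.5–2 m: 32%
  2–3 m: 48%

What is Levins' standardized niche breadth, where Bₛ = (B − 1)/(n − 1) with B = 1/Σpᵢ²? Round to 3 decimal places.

Convert percentages to proportions (divide by 100).
Σpᵢ² = 0.18² + 0.02² + 0.32² + 0.48² = 0.0324 + 0.0004 + 0.1024 + 0.2304 = 0.3656
B = 1 / 0.3656 = 2.73523
Bₛ = (B − 1)/(n − 1) = (2.73523 − 1)/(4 − 1) = 1.73523/3 = 0.57841

0.578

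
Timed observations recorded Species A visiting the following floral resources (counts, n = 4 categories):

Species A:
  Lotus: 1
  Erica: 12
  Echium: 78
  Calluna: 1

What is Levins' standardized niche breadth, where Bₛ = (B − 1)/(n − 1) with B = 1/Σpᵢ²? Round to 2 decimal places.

Proportions for Species A (n=92): 1/92=0.0109, 12/92=0.1304, 78/92=0.8478, 1/92=0.0109
Σpᵢ² = 0.0109² + 0.1304² + 0.8478² + 0.0109² = 0.000119 + 0.017004 + 0.718765 + 0.000119 = 0.736007
B = 1 / 0.736007 = 1.3587
Bₛ = (B − 1)/(n − 1) = (1.3587 − 1)/(4 − 1) = 0.3587/3 = 0.1196

0.12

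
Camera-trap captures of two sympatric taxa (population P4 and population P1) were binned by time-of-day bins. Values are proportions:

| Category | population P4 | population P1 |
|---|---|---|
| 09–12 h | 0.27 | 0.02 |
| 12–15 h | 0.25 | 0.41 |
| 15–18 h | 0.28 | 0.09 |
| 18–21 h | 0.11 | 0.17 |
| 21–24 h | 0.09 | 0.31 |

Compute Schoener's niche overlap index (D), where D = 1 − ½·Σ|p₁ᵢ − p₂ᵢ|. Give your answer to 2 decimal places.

Σ|p₁ᵢ − p₂ᵢ| = 0.25 + 0.16 + 0.19 + 0.06 + 0.22 = 0.88
D = 1 − ½ × 0.88 = 1 − 0.440 = 0.5600

0.56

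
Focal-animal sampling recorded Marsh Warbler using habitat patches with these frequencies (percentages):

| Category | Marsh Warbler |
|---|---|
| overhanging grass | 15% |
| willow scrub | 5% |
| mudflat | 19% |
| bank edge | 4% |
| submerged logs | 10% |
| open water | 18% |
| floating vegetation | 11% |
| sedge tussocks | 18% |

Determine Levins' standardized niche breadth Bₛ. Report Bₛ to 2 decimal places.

0.81

Convert percentages to proportions (divide by 100).
Σpᵢ² = 0.15² + 0.05² + 0.19² + 0.04² + 0.10² + 0.18² + 0.11² + 0.18² = 0.0225 + 0.0025 + 0.0361 + 0.0016 + 0.0100 + 0.0324 + 0.0121 + 0.0324 = 0.1496
B = 1 / 0.1496 = 6.6845
Bₛ = (B − 1)/(n − 1) = (6.6845 − 1)/(8 − 1) = 5.6845/7 = 0.8121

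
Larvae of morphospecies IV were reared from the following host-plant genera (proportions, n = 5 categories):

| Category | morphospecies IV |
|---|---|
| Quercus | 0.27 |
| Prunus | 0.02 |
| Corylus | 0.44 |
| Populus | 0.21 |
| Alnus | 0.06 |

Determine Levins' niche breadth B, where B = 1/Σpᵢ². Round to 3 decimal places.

Σpᵢ² = 0.27² + 0.02² + 0.44² + 0.21² + 0.06² = 0.0729 + 0.0004 + 0.1936 + 0.0441 + 0.0036 = 0.3146
B = 1 / 0.3146 = 3.17864

3.179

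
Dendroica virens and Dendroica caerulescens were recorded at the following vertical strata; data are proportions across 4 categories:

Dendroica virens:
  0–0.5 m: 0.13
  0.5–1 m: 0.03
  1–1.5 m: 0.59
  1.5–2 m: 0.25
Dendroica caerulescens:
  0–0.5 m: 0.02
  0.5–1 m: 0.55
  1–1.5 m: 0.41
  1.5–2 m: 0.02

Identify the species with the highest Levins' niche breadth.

Dendroica virens

Σp_vireᵢ² = 0.13² + 0.03² + 0.59² + 0.25² = 0.0169 + 0.0009 + 0.3481 + 0.0625 = 0.4284
B_vire = 1 / 0.4284 = 2.3343
Σp_caerᵢ² = 0.02² + 0.55² + 0.41² + 0.02² = 0.0004 + 0.3025 + 0.1681 + 0.0004 = 0.4714
B_caer = 1 / 0.4714 = 2.1213
Highest B → broadest niche (most generalist): Dendroica virens (B = 2.33).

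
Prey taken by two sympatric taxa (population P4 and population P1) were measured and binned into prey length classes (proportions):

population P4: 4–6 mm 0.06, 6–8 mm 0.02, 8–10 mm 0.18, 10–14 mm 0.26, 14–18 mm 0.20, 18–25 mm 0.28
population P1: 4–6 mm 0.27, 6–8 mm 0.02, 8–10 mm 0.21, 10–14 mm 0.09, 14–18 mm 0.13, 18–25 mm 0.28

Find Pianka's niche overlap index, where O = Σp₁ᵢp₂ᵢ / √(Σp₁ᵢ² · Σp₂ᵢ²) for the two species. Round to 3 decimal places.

0.822

Σ p₁ᵢp₂ᵢ = 0.0162 + 0.0004 + 0.0378 + 0.0234 + 0.0260 + 0.0784 = 0.1822
Σp_1ᵢ² = 0.06² + 0.02² + 0.18² + 0.26² + 0.20² + 0.28² = 0.0036 + 0.0004 + 0.0324 + 0.0676 + 0.0400 + 0.0784 = 0.2224
Σp_2ᵢ² = 0.27² + 0.02² + 0.21² + 0.09² + 0.13² + 0.28² = 0.0729 + 0.0004 + 0.0441 + 0.0081 + 0.0169 + 0.0784 = 0.2208
O = 0.1822 / √(0.2224 × 0.2208) = 0.1822 / 0.221599 = 0.82221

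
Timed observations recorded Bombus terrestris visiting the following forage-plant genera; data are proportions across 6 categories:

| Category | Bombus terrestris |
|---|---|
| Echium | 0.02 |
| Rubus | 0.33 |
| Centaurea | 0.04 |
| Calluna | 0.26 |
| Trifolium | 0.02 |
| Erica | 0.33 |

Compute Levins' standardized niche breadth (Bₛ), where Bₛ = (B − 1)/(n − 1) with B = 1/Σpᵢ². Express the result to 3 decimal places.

0.495

Σpᵢ² = 0.02² + 0.33² + 0.04² + 0.26² + 0.02² + 0.33² = 0.0004 + 0.1089 + 0.0016 + 0.0676 + 0.0004 + 0.1089 = 0.2878
B = 1 / 0.2878 = 3.47464
Bₛ = (B − 1)/(n − 1) = (3.47464 − 1)/(6 − 1) = 2.47464/5 = 0.49493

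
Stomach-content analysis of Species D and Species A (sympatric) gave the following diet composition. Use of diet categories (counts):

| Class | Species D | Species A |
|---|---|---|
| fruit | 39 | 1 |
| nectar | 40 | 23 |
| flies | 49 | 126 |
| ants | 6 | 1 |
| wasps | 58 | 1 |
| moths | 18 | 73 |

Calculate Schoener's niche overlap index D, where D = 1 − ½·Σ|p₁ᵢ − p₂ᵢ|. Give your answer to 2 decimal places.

0.43

Proportions for Species D (n=210): 39/210=0.1857, 40/210=0.1905, 49/210=0.2333, 6/210=0.0286, 58/210=0.2762, 18/210=0.0857
Proportions for Species A (n=225): 1/225=0.0044, 23/225=0.1022, 126/225=0.5600, 1/225=0.0044, 1/225=0.0044, 73/225=0.3244
Σ|p₁ᵢ − p₂ᵢ| = 0.1813 + 0.0883 + 0.3267 + 0.0242 + 0.2718 + 0.2387 = 1.1310
D = 1 − ½ × 1.1310 = 1 − 0.56550 = 0.43450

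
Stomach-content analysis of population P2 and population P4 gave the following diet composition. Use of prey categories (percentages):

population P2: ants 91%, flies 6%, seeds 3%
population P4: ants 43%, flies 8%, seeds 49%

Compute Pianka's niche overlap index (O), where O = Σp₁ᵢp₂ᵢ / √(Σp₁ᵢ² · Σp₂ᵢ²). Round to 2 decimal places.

0.69

Convert percentages to proportions (divide by 100).
Σ p₁ᵢp₂ᵢ = 0.3913 + 0.0048 + 0.0147 = 0.4108
Σp_1ᵢ² = 0.91² + 0.06² + 0.03² = 0.8281 + 0.0036 + 0.0009 = 0.8326
Σp_2ᵢ² = 0.43² + 0.08² + 0.49² = 0.1849 + 0.0064 + 0.2401 = 0.4314
O = 0.4108 / √(0.8326 × 0.4314) = 0.4108 / 0.59932 = 0.6854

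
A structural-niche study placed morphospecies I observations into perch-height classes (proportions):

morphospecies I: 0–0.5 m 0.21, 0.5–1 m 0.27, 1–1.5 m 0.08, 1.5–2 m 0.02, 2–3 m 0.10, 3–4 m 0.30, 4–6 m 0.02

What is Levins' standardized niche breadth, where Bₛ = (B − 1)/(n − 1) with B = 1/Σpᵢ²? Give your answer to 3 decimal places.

0.577

Σpᵢ² = 0.21² + 0.27² + 0.08² + 0.02² + 0.10² + 0.30² + 0.02² = 0.0441 + 0.0729 + 0.0064 + 0.0004 + 0.0100 + 0.0900 + 0.0004 = 0.2242
B = 1 / 0.2242 = 4.46030
Bₛ = (B − 1)/(n − 1) = (4.46030 − 1)/(7 − 1) = 3.46030/6 = 0.57672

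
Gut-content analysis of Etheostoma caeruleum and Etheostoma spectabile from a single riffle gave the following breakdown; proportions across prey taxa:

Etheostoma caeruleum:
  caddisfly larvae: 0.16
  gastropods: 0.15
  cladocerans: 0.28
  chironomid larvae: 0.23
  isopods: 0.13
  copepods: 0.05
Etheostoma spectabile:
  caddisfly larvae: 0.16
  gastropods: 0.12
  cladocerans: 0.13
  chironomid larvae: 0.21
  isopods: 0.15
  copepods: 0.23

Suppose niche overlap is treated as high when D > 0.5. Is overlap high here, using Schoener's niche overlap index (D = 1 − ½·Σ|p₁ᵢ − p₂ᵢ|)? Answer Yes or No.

Σ|p₁ᵢ − p₂ᵢ| = 0.00 + 0.03 + 0.15 + 0.02 + 0.02 + 0.18 = 0.40
D = 1 − ½ × 0.40 = 1 − 0.200 = 0.8000
D = 0.8000 > 0.5 → Yes.

Yes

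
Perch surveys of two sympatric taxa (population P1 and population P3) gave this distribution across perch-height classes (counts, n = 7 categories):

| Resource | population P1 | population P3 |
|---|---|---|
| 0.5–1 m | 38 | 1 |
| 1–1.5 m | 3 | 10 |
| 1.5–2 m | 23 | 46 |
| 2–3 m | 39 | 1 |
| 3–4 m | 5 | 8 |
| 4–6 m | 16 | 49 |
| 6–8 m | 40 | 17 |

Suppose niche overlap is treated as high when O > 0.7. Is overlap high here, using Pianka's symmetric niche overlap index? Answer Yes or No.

No

Proportions for population P1 (n=164): 38/164=0.2317, 3/164=0.0183, 23/164=0.1402, 39/164=0.2378, 5/164=0.0305, 16/164=0.0976, 40/164=0.2439
Proportions for population P3 (n=132): 1/132=0.0076, 10/132=0.0758, 46/132=0.3485, 1/132=0.0076, 8/132=0.0606, 49/132=0.3712, 17/132=0.1288
Σ p₁ᵢp₂ᵢ = 0.001761 + 0.001387 + 0.048860 + 0.001807 + 0.001848 + 0.036229 + 0.031414 = 0.123306
Σp_1ᵢ² = 0.2317² + 0.0183² + 0.1402² + 0.2378² + 0.0305² + 0.0976² + 0.2439² = 0.053685 + 0.000335 + 0.019656 + 0.056549 + 0.000930 + 0.009526 + 0.059487 = 0.200168
Σp_2ᵢ² = 0.0076² + 0.0758² + 0.3485² + 0.0076² + 0.0606² + 0.3712² + 0.1288² = 0.000058 + 0.005746 + 0.121452 + 0.000058 + 0.003672 + 0.137789 + 0.016589 = 0.285364
O = 0.123306 / √(0.200168 × 0.285364) = 0.123306 / 0.2389995 = 0.5159
O = 0.5159 < 0.7 → No.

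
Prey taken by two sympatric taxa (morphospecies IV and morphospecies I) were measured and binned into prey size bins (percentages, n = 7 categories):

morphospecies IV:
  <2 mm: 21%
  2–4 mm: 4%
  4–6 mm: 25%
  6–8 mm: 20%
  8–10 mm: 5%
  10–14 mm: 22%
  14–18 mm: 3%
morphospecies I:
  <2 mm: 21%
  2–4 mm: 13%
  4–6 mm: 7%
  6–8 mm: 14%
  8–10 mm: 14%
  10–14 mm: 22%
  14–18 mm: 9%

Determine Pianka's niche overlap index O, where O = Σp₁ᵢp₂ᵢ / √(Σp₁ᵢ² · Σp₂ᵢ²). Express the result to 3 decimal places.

0.850

Convert percentages to proportions (divide by 100).
Σ p₁ᵢp₂ᵢ = 0.0441 + 0.0052 + 0.0175 + 0.0280 + 0.0070 + 0.0484 + 0.0027 = 0.1529
Σp_1ᵢ² = 0.21² + 0.04² + 0.25² + 0.20² + 0.05² + 0.22² + 0.03² = 0.0441 + 0.0016 + 0.0625 + 0.0400 + 0.0025 + 0.0484 + 0.0009 = 0.2000
Σp_2ᵢ² = 0.21² + 0.13² + 0.07² + 0.14² + 0.14² + 0.22² + 0.09² = 0.0441 + 0.0169 + 0.0049 + 0.0196 + 0.0196 + 0.0484 + 0.0081 = 0.1616
O = 0.1529 / √(0.2000 × 0.1616) = 0.1529 / 0.179778 = 0.85049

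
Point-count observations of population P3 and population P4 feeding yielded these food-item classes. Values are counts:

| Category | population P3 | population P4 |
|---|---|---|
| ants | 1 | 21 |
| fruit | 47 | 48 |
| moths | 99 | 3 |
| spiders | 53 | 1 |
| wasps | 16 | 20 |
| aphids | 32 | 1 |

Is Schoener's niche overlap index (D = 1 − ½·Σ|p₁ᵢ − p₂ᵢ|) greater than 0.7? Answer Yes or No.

Proportions for population P3 (n=248): 1/248=0.0040, 47/248=0.1895, 99/248=0.3992, 53/248=0.2137, 16/248=0.0645, 32/248=0.1290
Proportions for population P4 (n=94): 21/94=0.2234, 48/94=0.5106, 3/94=0.0319, 1/94=0.0106, 20/94=0.2128, 1/94=0.0106
Σ|p₁ᵢ − p₂ᵢ| = 0.2194 + 0.3211 + 0.3673 + 0.2031 + 0.1483 + 0.1184 = 1.3776
D = 1 − ½ × 1.3776 = 1 − 0.68880 = 0.31120
D = 0.31120 < 0.7 → No.

No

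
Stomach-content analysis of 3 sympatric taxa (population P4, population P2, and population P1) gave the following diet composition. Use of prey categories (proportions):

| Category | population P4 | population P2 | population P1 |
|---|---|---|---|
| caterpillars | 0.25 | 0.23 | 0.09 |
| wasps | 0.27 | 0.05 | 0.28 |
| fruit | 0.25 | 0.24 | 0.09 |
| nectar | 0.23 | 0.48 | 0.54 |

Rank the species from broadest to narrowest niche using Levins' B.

population P4 > population P2 > population P1

Σp_P4ᵢ² = 0.25² + 0.27² + 0.25² + 0.23² = 0.0625 + 0.0729 + 0.0625 + 0.0529 = 0.2508
B_P4 = 1 / 0.2508 = 3.9872
Σp_P2ᵢ² = 0.23² + 0.05² + 0.24² + 0.48² = 0.0529 + 0.0025 + 0.0576 + 0.2304 = 0.3434
B_P2 = 1 / 0.3434 = 2.9121
Σp_P1ᵢ² = 0.09² + 0.28² + 0.09² + 0.54² = 0.0081 + 0.0784 + 0.0081 + 0.2916 = 0.3862
B_P1 = 1 / 0.3862 = 2.5893
Ranking by B (broadest → narrowest): population P4 (3.99) > population P2 (2.91) > population P1 (2.59)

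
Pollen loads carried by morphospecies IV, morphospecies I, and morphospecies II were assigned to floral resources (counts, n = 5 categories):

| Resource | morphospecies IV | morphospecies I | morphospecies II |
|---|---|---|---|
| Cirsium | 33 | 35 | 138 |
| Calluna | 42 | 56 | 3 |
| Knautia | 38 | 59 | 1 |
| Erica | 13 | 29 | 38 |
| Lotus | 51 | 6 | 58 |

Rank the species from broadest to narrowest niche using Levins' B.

morphospecies IV > morphospecies I > morphospecies II

Proportions for morphospecies IV (n=177): 33/177=0.1864, 42/177=0.2373, 38/177=0.2147, 13/177=0.0734, 51/177=0.2881
Proportions for morphospecies I (n=185): 35/185=0.1892, 56/185=0.3027, 59/185=0.3189, 29/185=0.1568, 6/185=0.0324
Proportions for morphospecies II (n=238): 138/238=0.5798, 3/238=0.0126, 1/238=0.0042, 38/238=0.1597, 58/238=0.2437
Σp_IVᵢ² = 0.1864² + 0.2373² + 0.2147² + 0.0734² + 0.2881² = 0.034745 + 0.056311 + 0.046096 + 0.005388 + 0.083002 = 0.225542
B_IV = 1 / 0.225542 = 4.4338
Σp_Iᵢ² = 0.1892² + 0.3027² + 0.3189² + 0.1568² + 0.0324² = 0.035797 + 0.091627 + 0.101697 + 0.024586 + 0.001050 = 0.254757
B_I = 1 / 0.254757 = 3.9253
Σp_IIᵢ² = 0.5798² + 0.0126² + 0.0042² + 0.1597² + 0.2437² = 0.336168 + 0.000159 + 0.000018 + 0.025504 + 0.059390 = 0.421239
B_II = 1 / 0.421239 = 2.3739
Ranking by B (broadest → narrowest): morphospecies IV (4.43) > morphospecies I (3.93) > morphospecies II (2.37)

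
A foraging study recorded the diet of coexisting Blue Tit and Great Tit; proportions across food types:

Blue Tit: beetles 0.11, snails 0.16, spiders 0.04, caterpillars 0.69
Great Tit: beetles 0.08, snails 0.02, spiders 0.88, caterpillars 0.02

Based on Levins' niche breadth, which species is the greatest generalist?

Σp_Blueᵢ² = 0.11² + 0.16² + 0.04² + 0.69² = 0.0121 + 0.0256 + 0.0016 + 0.4761 = 0.5154
B_Blue = 1 / 0.5154 = 1.9402
Σp_Greaᵢ² = 0.08² + 0.02² + 0.88² + 0.02² = 0.0064 + 0.0004 + 0.7744 + 0.0004 = 0.7816
B_Grea = 1 / 0.7816 = 1.2794
Highest B → broadest niche (most generalist): Blue Tit (B = 1.94).

Blue Tit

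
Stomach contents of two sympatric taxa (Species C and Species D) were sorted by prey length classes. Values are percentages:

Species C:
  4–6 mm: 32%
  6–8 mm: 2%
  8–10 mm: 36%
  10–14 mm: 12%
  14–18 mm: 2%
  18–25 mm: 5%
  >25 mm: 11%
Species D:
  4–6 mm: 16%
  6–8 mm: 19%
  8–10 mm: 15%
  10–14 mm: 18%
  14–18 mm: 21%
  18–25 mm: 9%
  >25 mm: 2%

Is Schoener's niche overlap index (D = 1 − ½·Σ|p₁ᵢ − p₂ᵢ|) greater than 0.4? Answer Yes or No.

Yes

Convert percentages to proportions (divide by 100).
Σ|p₁ᵢ − p₂ᵢ| = 0.16 + 0.17 + 0.21 + 0.06 + 0.19 + 0.04 + 0.09 = 0.92
D = 1 − ½ × 0.92 = 1 − 0.460 = 0.5400
D = 0.5400 > 0.4 → Yes.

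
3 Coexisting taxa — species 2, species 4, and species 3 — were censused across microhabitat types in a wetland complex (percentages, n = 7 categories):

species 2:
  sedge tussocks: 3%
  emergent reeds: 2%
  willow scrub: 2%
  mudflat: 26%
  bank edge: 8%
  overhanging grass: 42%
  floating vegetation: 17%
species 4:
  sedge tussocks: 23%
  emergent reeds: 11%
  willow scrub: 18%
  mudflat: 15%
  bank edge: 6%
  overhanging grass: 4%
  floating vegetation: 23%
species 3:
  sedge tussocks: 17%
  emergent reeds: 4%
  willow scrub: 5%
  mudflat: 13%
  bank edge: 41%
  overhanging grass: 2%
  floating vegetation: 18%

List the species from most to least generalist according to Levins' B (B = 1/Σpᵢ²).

Convert percentages to proportions (divide by 100).
Σp_2ᵢ² = 0.03² + 0.02² + 0.02² + 0.26² + 0.08² + 0.42² + 0.17² = 0.0009 + 0.0004 + 0.0004 + 0.0676 + 0.0064 + 0.1764 + 0.0289 = 0.2810
B_2 = 1 / 0.2810 = 3.5587
Σp_4ᵢ² = 0.23² + 0.11² + 0.18² + 0.15² + 0.06² + 0.04² + 0.23² = 0.0529 + 0.0121 + 0.0324 + 0.0225 + 0.0036 + 0.0016 + 0.0529 = 0.1780
B_4 = 1 / 0.1780 = 5.6180
Σp_3ᵢ² = 0.17² + 0.04² + 0.05² + 0.13² + 0.41² + 0.02² + 0.18² = 0.0289 + 0.0016 + 0.0025 + 0.0169 + 0.1681 + 0.0004 + 0.0324 = 0.2508
B_3 = 1 / 0.2508 = 3.9872
Ranking by B (broadest → narrowest): species 4 (5.62) > species 3 (3.99) > species 2 (3.56)

species 4 > species 3 > species 2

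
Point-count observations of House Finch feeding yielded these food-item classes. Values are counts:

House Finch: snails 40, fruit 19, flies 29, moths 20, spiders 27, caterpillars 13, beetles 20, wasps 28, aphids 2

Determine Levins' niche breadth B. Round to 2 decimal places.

Proportions for House Finch (n=198): 40/198=0.2020, 19/198=0.0960, 29/198=0.1465, 20/198=0.1010, 27/198=0.1364, 13/198=0.0657, 20/198=0.1010, 28/198=0.1414, 2/198=0.0101
Σpᵢ² = 0.2020² + 0.0960² + 0.1465² + 0.1010² + 0.1364² + 0.0657² + 0.1010² + 0.1414² + 0.0101² = 0.040804 + 0.009216 + 0.021462 + 0.010201 + 0.018605 + 0.004316 + 0.010201 + 0.019994 + 0.000102 = 0.134901
B = 1 / 0.134901 = 7.4128

7.41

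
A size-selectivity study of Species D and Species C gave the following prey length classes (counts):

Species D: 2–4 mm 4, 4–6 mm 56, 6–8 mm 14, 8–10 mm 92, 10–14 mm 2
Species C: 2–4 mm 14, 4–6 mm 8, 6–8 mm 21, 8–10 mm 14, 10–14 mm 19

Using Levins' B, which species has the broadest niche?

Species C

Proportions for Species D (n=168): 4/168=0.0238, 56/168=0.3333, 14/168=0.0833, 92/168=0.5476, 2/168=0.0119
Proportions for Species C (n=76): 14/76=0.1842, 8/76=0.1053, 21/76=0.2763, 14/76=0.1842, 19/76=0.2500
Σp_Dᵢ² = 0.0238² + 0.3333² + 0.0833² + 0.5476² + 0.0119² = 0.000566 + 0.111089 + 0.006939 + 0.299866 + 0.000142 = 0.418602
B_D = 1 / 0.418602 = 2.3889
Σp_Cᵢ² = 0.1842² + 0.1053² + 0.2763² + 0.1842² + 0.2500² = 0.033930 + 0.011088 + 0.076342 + 0.033930 + 0.062500 = 0.217790
B_C = 1 / 0.217790 = 4.5916
Highest B → broadest niche (most generalist): Species C (B = 4.59).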